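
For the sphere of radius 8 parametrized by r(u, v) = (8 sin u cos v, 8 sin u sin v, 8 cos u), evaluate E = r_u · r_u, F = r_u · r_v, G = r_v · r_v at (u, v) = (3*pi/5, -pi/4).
E = 64;  F = 0;  G = 8*sqrt(5) + 40

Partials: r_u = (8*cos(u)*cos(v), 8*sin(v)*cos(u), -8*sin(u)), r_v = (-8*sin(u)*sin(v), 8*sin(u)*cos(v), 0). As functions of (u, v):
  E = r_u · r_u = 64,
  F = r_u · r_v = 0,
  G = r_v · r_v = 64*sin(u)^2.
Evaluating at (u, v) = (3*pi/5, -pi/4): E = 64, F = 0, G = 8*sqrt(5) + 40.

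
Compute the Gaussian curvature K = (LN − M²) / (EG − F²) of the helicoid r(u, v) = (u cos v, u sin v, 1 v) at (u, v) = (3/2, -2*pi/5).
K = -16/169

Coefficients of the first fundamental form: E = 1, F = 0, G = u^2 + 1.
Coefficients of the second fundamental form: L = 0, M = -1/sqrt(u^2 + 1), N = 0.
Assemble K = (LN − M²)/(EG − F²) = -1/(u^2 + 1)^2. At (u, v) = (3/2, -2*pi/5): K = -16/169.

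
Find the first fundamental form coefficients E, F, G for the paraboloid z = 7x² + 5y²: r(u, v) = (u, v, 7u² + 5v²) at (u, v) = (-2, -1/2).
E = 785;  F = 140;  G = 26

Partials: r_u = (1, 0, 14*u), r_v = (0, 1, 10*v). As functions of (u, v):
  E = r_u · r_u = 196*u^2 + 1,
  F = r_u · r_v = 140*u*v,
  G = r_v · r_v = 100*v^2 + 1.
Evaluating at (u, v) = (-2, -1/2): E = 785, F = 140, G = 26.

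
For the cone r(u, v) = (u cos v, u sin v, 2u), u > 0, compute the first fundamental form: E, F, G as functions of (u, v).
E = 5;  F = 0;  G = u^2

Compute partials: r_u = (cos(v), sin(v), 2), r_v = (-u*sin(v), u*cos(v), 0). Then
  E = r_u · r_u = 5,
  F = r_u · r_v = 0,
  G = r_v · r_v = u^2.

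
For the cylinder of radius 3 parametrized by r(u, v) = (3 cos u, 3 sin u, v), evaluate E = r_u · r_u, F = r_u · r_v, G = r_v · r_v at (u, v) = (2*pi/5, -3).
E = 9;  F = 0;  G = 1

Partials: r_u = (-3*sin(u), 3*cos(u), 0), r_v = (0, 0, 1). As functions of (u, v):
  E = r_u · r_u = 9,
  F = r_u · r_v = 0,
  G = r_v · r_v = 1.
Evaluating at (u, v) = (2*pi/5, -3): E = 9, F = 0, G = 1.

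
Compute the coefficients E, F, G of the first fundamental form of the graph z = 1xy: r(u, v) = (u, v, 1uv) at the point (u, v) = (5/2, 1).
E = 2;  F = 5/2;  G = 29/4

Partials: r_u = (1, 0, v), r_v = (0, 1, u). As functions of (u, v):
  E = r_u · r_u = v^2 + 1,
  F = r_u · r_v = u*v,
  G = r_v · r_v = u^2 + 1.
Evaluating at (u, v) = (5/2, 1): E = 2, F = 5/2, G = 29/4.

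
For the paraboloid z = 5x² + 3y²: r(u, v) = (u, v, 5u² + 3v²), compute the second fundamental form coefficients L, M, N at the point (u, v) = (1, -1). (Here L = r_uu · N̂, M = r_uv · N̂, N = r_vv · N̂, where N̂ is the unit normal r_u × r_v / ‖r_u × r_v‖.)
L = 10*sqrt(137)/137;  M = 0;  N = 6*sqrt(137)/137

Compute the unit normal N̂(u, v) = (-10*u/sqrt(100*u^2 + 36*v^2 + 1), -6*v/sqrt(100*u^2 + 36*v^2 + 1), 1/sqrt(100*u^2 + 36*v^2 + 1)), and the second partials r_uu, r_uv, r_vv. Take dot products:
  L(u, v) = r_uu · N̂ = 10/sqrt(100*u^2 + 36*v^2 + 1),
  M(u, v) = r_uv · N̂ = 0,
  N(u, v) = r_vv · N̂ = 6/sqrt(100*u^2 + 36*v^2 + 1).
Evaluating at (u, v) = (1, -1):
  L = 10*sqrt(137)/137, M = 0, N = 6*sqrt(137)/137.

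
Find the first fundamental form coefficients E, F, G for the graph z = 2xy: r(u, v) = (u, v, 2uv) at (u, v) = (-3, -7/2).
E = 50;  F = 42;  G = 37

Partials: r_u = (1, 0, 2*v), r_v = (0, 1, 2*u). As functions of (u, v):
  E = r_u · r_u = 4*v^2 + 1,
  F = r_u · r_v = 4*u*v,
  G = r_v · r_v = 4*u^2 + 1.
Evaluating at (u, v) = (-3, -7/2): E = 50, F = 42, G = 37.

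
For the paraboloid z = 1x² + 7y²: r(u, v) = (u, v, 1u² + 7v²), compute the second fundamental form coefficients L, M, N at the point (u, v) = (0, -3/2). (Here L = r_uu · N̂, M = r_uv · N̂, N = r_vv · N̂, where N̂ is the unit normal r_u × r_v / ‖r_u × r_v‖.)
L = sqrt(442)/221;  M = 0;  N = 7*sqrt(442)/221

Compute the unit normal N̂(u, v) = (-2*u/sqrt(4*u^2 + 196*v^2 + 1), -14*v/sqrt(4*u^2 + 196*v^2 + 1), 1/sqrt(4*u^2 + 196*v^2 + 1)), and the second partials r_uu, r_uv, r_vv. Take dot products:
  L(u, v) = r_uu · N̂ = 2/sqrt(4*u^2 + 196*v^2 + 1),
  M(u, v) = r_uv · N̂ = 0,
  N(u, v) = r_vv · N̂ = 14/sqrt(4*u^2 + 196*v^2 + 1).
Evaluating at (u, v) = (0, -3/2):
  L = sqrt(442)/221, M = 0, N = 7*sqrt(442)/221.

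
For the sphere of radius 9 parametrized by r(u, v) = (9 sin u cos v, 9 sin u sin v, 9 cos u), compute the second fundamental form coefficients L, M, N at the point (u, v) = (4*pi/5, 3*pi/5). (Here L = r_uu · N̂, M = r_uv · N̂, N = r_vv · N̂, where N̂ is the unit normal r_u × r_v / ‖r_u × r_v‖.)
L = -9;  M = 0;  N = -45/8 + 9*sqrt(5)/8

Compute the unit normal N̂(u, v) = (sin(u)^2*cos(v)/Abs(sin(u)), sin(u)^2*sin(v)/Abs(sin(u)), sin(2*u)/(2*Abs(sin(u)))), and the second partials r_uu, r_uv, r_vv. Take dot products:
  L(u, v) = r_uu · N̂ = -9*sin(u)/Abs(sin(u)),
  M(u, v) = r_uv · N̂ = 0,
  N(u, v) = r_vv · N̂ = -9*sin(u)^3/Abs(sin(u)).
Evaluating at (u, v) = (4*pi/5, 3*pi/5):
  L = -9, M = 0, N = -45/8 + 9*sqrt(5)/8.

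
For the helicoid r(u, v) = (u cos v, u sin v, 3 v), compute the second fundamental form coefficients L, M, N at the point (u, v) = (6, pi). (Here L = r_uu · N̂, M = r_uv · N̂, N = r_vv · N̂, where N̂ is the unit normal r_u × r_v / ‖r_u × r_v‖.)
L = 0;  M = -sqrt(5)/5;  N = 0

Compute the unit normal N̂(u, v) = (3*sin(v)/sqrt(u^2 + 9), -3*cos(v)/sqrt(u^2 + 9), u/sqrt(u^2 + 9)), and the second partials r_uu, r_uv, r_vv. Take dot products:
  L(u, v) = r_uu · N̂ = 0,
  M(u, v) = r_uv · N̂ = -3/sqrt(u^2 + 9),
  N(u, v) = r_vv · N̂ = 0.
Evaluating at (u, v) = (6, pi):
  L = 0, M = -sqrt(5)/5, N = 0.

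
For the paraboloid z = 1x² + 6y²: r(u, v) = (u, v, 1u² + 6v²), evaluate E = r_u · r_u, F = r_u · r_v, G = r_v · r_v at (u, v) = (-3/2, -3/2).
E = 10;  F = 54;  G = 325

Partials: r_u = (1, 0, 2*u), r_v = (0, 1, 12*v). As functions of (u, v):
  E = r_u · r_u = 4*u^2 + 1,
  F = r_u · r_v = 24*u*v,
  G = r_v · r_v = 144*v^2 + 1.
Evaluating at (u, v) = (-3/2, -3/2): E = 10, F = 54, G = 325.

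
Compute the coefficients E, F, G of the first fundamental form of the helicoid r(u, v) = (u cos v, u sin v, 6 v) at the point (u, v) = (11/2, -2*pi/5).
E = 1;  F = 0;  G = 265/4

Partials: r_u = (cos(v), sin(v), 0), r_v = (-u*sin(v), u*cos(v), 6). As functions of (u, v):
  E = r_u · r_u = 1,
  F = r_u · r_v = 0,
  G = r_v · r_v = u^2 + 36.
Evaluating at (u, v) = (11/2, -2*pi/5): E = 1, F = 0, G = 265/4.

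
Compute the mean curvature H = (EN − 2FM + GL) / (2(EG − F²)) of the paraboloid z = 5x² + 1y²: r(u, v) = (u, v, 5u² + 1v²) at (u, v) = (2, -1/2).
H = 137*sqrt(402)/53868

With E = 100*u^2 + 1, F = 20*u*v, G = 4*v^2 + 1, L = 10/sqrt(100*u^2 + 4*v^2 + 1), M = 0, N = 2/sqrt(100*u^2 + 4*v^2 + 1), assemble
  H = (EN − 2FM + GL) / (2(EG − F²)) = 2*(50*u^2 + 10*v^2 + 3)/(100*u^2 + 4*v^2 + 1)^(3/2).
At (u, v) = (2, -1/2): H = 137*sqrt(402)/53868.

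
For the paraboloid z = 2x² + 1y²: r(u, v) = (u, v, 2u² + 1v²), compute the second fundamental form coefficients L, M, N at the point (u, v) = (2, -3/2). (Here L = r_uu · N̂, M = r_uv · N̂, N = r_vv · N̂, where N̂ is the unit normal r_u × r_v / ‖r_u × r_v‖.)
L = 2*sqrt(74)/37;  M = 0;  N = sqrt(74)/37

Compute the unit normal N̂(u, v) = (-4*u/sqrt(16*u^2 + 4*v^2 + 1), -2*v/sqrt(16*u^2 + 4*v^2 + 1), 1/sqrt(16*u^2 + 4*v^2 + 1)), and the second partials r_uu, r_uv, r_vv. Take dot products:
  L(u, v) = r_uu · N̂ = 4/sqrt(16*u^2 + 4*v^2 + 1),
  M(u, v) = r_uv · N̂ = 0,
  N(u, v) = r_vv · N̂ = 2/sqrt(16*u^2 + 4*v^2 + 1).
Evaluating at (u, v) = (2, -3/2):
  L = 2*sqrt(74)/37, M = 0, N = sqrt(74)/37.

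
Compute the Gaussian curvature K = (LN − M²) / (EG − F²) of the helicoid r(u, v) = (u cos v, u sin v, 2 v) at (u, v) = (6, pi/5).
K = -1/400

Coefficients of the first fundamental form: E = 1, F = 0, G = u^2 + 4.
Coefficients of the second fundamental form: L = 0, M = -2/sqrt(u^2 + 4), N = 0.
Assemble K = (LN − M²)/(EG − F²) = -4/(u^2 + 4)^2. At (u, v) = (6, pi/5): K = -1/400.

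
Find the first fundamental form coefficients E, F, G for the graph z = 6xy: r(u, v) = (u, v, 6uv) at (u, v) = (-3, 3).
E = 325;  F = -324;  G = 325

Partials: r_u = (1, 0, 6*v), r_v = (0, 1, 6*u). As functions of (u, v):
  E = r_u · r_u = 36*v^2 + 1,
  F = r_u · r_v = 36*u*v,
  G = r_v · r_v = 36*u^2 + 1.
Evaluating at (u, v) = (-3, 3): E = 325, F = -324, G = 325.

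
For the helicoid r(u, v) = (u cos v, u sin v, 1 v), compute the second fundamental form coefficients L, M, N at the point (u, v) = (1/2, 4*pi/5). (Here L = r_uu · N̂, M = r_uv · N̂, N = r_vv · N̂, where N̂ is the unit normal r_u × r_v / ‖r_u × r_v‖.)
L = 0;  M = -2*sqrt(5)/5;  N = 0

Compute the unit normal N̂(u, v) = (sin(v)/sqrt(u^2 + 1), -cos(v)/sqrt(u^2 + 1), u/sqrt(u^2 + 1)), and the second partials r_uu, r_uv, r_vv. Take dot products:
  L(u, v) = r_uu · N̂ = 0,
  M(u, v) = r_uv · N̂ = -1/sqrt(u^2 + 1),
  N(u, v) = r_vv · N̂ = 0.
Evaluating at (u, v) = (1/2, 4*pi/5):
  L = 0, M = -2*sqrt(5)/5, N = 0.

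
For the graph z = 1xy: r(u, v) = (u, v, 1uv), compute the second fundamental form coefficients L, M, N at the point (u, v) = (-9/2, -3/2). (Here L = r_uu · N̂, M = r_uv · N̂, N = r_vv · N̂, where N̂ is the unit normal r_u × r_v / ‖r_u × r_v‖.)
L = 0;  M = sqrt(94)/47;  N = 0

Compute the unit normal N̂(u, v) = (-v/sqrt(u^2 + v^2 + 1), -u/sqrt(u^2 + v^2 + 1), 1/sqrt(u^2 + v^2 + 1)), and the second partials r_uu, r_uv, r_vv. Take dot products:
  L(u, v) = r_uu · N̂ = 0,
  M(u, v) = r_uv · N̂ = 1/sqrt(u^2 + v^2 + 1),
  N(u, v) = r_vv · N̂ = 0.
Evaluating at (u, v) = (-9/2, -3/2):
  L = 0, M = sqrt(94)/47, N = 0.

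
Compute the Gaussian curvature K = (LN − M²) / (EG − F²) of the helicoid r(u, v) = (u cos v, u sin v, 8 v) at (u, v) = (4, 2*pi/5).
K = -1/100

Coefficients of the first fundamental form: E = 1, F = 0, G = u^2 + 64.
Coefficients of the second fundamental form: L = 0, M = -8/sqrt(u^2 + 64), N = 0.
Assemble K = (LN − M²)/(EG − F²) = -64/(u^2 + 64)^2. At (u, v) = (4, 2*pi/5): K = -1/100.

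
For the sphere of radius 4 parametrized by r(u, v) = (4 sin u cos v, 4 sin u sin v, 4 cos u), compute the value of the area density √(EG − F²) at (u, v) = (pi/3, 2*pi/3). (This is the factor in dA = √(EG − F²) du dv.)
√(EG − F²)|_{(pi/3, 2*pi/3)} = 8*sqrt(3)

E = 16, F = 0, G = 16*sin(u)^2, so EG − F² = 256*sin(u)^2. Taking the positive square root: √(EG − F²) = 16*Abs(sin(u)). At (u, v) = (pi/3, 2*pi/3): 8*sqrt(3).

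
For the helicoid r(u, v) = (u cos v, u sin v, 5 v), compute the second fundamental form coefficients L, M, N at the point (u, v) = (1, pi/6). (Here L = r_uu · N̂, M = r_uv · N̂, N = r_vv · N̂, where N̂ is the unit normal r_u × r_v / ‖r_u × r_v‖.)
L = 0;  M = -5*sqrt(26)/26;  N = 0

Compute the unit normal N̂(u, v) = (5*sin(v)/sqrt(u^2 + 25), -5*cos(v)/sqrt(u^2 + 25), u/sqrt(u^2 + 25)), and the second partials r_uu, r_uv, r_vv. Take dot products:
  L(u, v) = r_uu · N̂ = 0,
  M(u, v) = r_uv · N̂ = -5/sqrt(u^2 + 25),
  N(u, v) = r_vv · N̂ = 0.
Evaluating at (u, v) = (1, pi/6):
  L = 0, M = -5*sqrt(26)/26, N = 0.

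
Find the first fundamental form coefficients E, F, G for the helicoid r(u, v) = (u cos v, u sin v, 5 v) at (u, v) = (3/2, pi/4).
E = 1;  F = 0;  G = 109/4

Partials: r_u = (cos(v), sin(v), 0), r_v = (-u*sin(v), u*cos(v), 5). As functions of (u, v):
  E = r_u · r_u = 1,
  F = r_u · r_v = 0,
  G = r_v · r_v = u^2 + 25.
Evaluating at (u, v) = (3/2, pi/4): E = 1, F = 0, G = 109/4.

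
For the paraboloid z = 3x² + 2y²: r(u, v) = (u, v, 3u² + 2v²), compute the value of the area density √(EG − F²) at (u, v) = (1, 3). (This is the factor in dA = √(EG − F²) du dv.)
√(EG − F²)|_{(1, 3)} = sqrt(181)

E = 36*u^2 + 1, F = 24*u*v, G = 16*v^2 + 1, so EG − F² = 36*u^2 + 16*v^2 + 1. Taking the positive square root: √(EG − F²) = sqrt(36*u^2 + 16*v^2 + 1). At (u, v) = (1, 3): sqrt(181).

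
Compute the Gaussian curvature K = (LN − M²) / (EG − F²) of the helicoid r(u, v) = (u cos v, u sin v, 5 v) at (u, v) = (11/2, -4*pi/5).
K = -400/48841

Coefficients of the first fundamental form: E = 1, F = 0, G = u^2 + 25.
Coefficients of the second fundamental form: L = 0, M = -5/sqrt(u^2 + 25), N = 0.
Assemble K = (LN − M²)/(EG − F²) = -25/(u^2 + 25)^2. At (u, v) = (11/2, -4*pi/5): K = -400/48841.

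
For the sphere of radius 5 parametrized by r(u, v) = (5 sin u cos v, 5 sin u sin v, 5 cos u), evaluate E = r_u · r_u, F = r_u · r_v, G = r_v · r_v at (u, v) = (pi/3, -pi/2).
E = 25;  F = 0;  G = 75/4

Partials: r_u = (5*cos(u)*cos(v), 5*sin(v)*cos(u), -5*sin(u)), r_v = (-5*sin(u)*sin(v), 5*sin(u)*cos(v), 0). As functions of (u, v):
  E = r_u · r_u = 25,
  F = r_u · r_v = 0,
  G = r_v · r_v = 25*sin(u)^2.
Evaluating at (u, v) = (pi/3, -pi/2): E = 25, F = 0, G = 75/4.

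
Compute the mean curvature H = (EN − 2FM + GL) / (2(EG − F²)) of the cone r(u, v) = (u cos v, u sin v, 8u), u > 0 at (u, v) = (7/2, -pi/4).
H = 8*sqrt(65)/455

With E = 65, F = 0, G = u^2, L = 0, M = 0, N = 8*sqrt(65)*u^2/(65*Abs(u)), assemble
  H = (EN − 2FM + GL) / (2(EG − F²)) = 4*sqrt(65)/(65*Abs(u)).
At (u, v) = (7/2, -pi/4): H = 8*sqrt(65)/455.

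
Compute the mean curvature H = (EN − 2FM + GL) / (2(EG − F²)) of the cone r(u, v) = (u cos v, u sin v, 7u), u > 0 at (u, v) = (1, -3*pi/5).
H = 7*sqrt(2)/20

With E = 50, F = 0, G = u^2, L = 0, M = 0, N = 7*sqrt(2)*u^2/(10*Abs(u)), assemble
  H = (EN − 2FM + GL) / (2(EG − F²)) = 7*sqrt(2)/(20*Abs(u)).
At (u, v) = (1, -3*pi/5): H = 7*sqrt(2)/20.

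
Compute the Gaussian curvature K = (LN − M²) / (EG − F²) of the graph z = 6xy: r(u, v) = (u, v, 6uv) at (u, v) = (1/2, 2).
K = -9/5929

Coefficients of the first fundamental form: E = 36*v^2 + 1, F = 36*u*v, G = 36*u^2 + 1.
Coefficients of the second fundamental form: L = 0, M = 6/sqrt(36*u^2 + 36*v^2 + 1), N = 0.
Assemble K = (LN − M²)/(EG − F²) = -36/(1296*u^4 + 2592*u^2*v^2 + 72*u^2 + 1296*v^4 + 72*v^2 + 1). At (u, v) = (1/2, 2): K = -9/5929.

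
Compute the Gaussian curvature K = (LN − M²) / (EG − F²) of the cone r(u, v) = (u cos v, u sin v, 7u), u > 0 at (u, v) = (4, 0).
K = 0

Coefficients of the first fundamental form: E = 50, F = 0, G = u^2.
Coefficients of the second fundamental form: L = 0, M = 0, N = 7*sqrt(2)*u^2/(10*Abs(u)).
Assemble K = (LN − M²)/(EG − F²) = 0. At (u, v) = (4, 0): K = 0.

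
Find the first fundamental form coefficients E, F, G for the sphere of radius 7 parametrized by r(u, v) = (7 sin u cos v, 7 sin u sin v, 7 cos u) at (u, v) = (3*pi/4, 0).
E = 49;  F = 0;  G = 49/2

Partials: r_u = (7*cos(u)*cos(v), 7*sin(v)*cos(u), -7*sin(u)), r_v = (-7*sin(u)*sin(v), 7*sin(u)*cos(v), 0). As functions of (u, v):
  E = r_u · r_u = 49,
  F = r_u · r_v = 0,
  G = r_v · r_v = 49*sin(u)^2.
Evaluating at (u, v) = (3*pi/4, 0): E = 49, F = 0, G = 49/2.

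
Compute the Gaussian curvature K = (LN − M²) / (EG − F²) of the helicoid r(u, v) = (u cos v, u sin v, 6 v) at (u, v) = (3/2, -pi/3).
K = -64/2601

Coefficients of the first fundamental form: E = 1, F = 0, G = u^2 + 36.
Coefficients of the second fundamental form: L = 0, M = -6/sqrt(u^2 + 36), N = 0.
Assemble K = (LN − M²)/(EG − F²) = -36/(u^2 + 36)^2. At (u, v) = (3/2, -pi/3): K = -64/2601.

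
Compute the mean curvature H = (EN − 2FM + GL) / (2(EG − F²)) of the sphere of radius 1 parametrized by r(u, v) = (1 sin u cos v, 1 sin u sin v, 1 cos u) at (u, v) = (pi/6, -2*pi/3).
H = -1

With E = 1, F = 0, G = sin(u)^2, L = -sin(u)/Abs(sin(u)), M = 0, N = -sin(u)^3/Abs(sin(u)), assemble
  H = (EN − 2FM + GL) / (2(EG − F²)) = -sin(u)/Abs(sin(u)).
At (u, v) = (pi/6, -2*pi/3): H = -1.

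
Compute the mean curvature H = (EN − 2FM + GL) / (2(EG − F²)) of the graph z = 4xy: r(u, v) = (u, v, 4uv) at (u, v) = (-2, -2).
H = -256*sqrt(129)/16641

With E = 16*v^2 + 1, F = 16*u*v, G = 16*u^2 + 1, L = 0, M = 4/sqrt(16*u^2 + 16*v^2 + 1), N = 0, assemble
  H = (EN − 2FM + GL) / (2(EG − F²)) = -64*u*v/(16*u^2 + 16*v^2 + 1)^(3/2).
At (u, v) = (-2, -2): H = -256*sqrt(129)/16641.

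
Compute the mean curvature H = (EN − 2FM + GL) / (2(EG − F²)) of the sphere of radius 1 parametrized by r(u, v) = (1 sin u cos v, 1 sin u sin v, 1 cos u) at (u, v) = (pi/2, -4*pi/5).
H = -1

With E = 1, F = 0, G = sin(u)^2, L = -sin(u)/Abs(sin(u)), M = 0, N = -sin(u)^3/Abs(sin(u)), assemble
  H = (EN − 2FM + GL) / (2(EG − F²)) = -sin(u)/Abs(sin(u)).
At (u, v) = (pi/2, -4*pi/5): H = -1.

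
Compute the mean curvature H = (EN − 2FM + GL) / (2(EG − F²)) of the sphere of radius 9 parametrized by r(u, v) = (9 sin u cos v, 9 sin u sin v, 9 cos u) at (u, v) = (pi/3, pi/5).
H = -1/9

With E = 81, F = 0, G = 81*sin(u)^2, L = -9*sin(u)/Abs(sin(u)), M = 0, N = -9*sin(u)^3/Abs(sin(u)), assemble
  H = (EN − 2FM + GL) / (2(EG − F²)) = -sin(u)/(9*Abs(sin(u))).
At (u, v) = (pi/3, pi/5): H = -1/9.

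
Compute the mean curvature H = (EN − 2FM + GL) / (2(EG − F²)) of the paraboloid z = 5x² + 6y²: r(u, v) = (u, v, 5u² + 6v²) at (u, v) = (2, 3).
H = 8891*sqrt(1697)/2879809

With E = 100*u^2 + 1, F = 120*u*v, G = 144*v^2 + 1, L = 10/sqrt(100*u^2 + 144*v^2 + 1), M = 0, N = 12/sqrt(100*u^2 + 144*v^2 + 1), assemble
  H = (EN − 2FM + GL) / (2(EG − F²)) = (600*u^2 + 720*v^2 + 11)/(100*u^2 + 144*v^2 + 1)^(3/2).
At (u, v) = (2, 3): H = 8891*sqrt(1697)/2879809.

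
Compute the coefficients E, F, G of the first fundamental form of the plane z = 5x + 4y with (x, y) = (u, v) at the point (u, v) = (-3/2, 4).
E = 26;  F = 20;  G = 17

Partials: r_u = (1, 0, 5), r_v = (0, 1, 4). As functions of (u, v):
  E = r_u · r_u = 26,
  F = r_u · r_v = 20,
  G = r_v · r_v = 17.
Evaluating at (u, v) = (-3/2, 4): E = 26, F = 20, G = 17.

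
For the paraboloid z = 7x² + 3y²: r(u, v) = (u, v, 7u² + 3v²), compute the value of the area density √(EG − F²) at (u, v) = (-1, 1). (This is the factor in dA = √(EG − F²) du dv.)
√(EG − F²)|_{(-1, 1)} = sqrt(233)

E = 196*u^2 + 1, F = 84*u*v, G = 36*v^2 + 1, so EG − F² = 196*u^2 + 36*v^2 + 1. Taking the positive square root: √(EG − F²) = sqrt(196*u^2 + 36*v^2 + 1). At (u, v) = (-1, 1): sqrt(233).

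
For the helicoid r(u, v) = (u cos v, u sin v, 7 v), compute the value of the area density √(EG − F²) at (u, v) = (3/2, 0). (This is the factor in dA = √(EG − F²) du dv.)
√(EG − F²)|_{(3/2, 0)} = sqrt(205)/2

E = 1, F = 0, G = u^2 + 49, so EG − F² = u^2 + 49. Taking the positive square root: √(EG − F²) = sqrt(u^2 + 49). At (u, v) = (3/2, 0): sqrt(205)/2.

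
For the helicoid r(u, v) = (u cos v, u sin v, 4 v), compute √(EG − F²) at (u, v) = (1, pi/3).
√(EG − F²)|_{(1, pi/3)} = sqrt(17)

E = 1, F = 0, G = u^2 + 16; EG − F² = u^2 + 16; √(EG − F²) = sqrt(u^2 + 16). At the given point: sqrt(17).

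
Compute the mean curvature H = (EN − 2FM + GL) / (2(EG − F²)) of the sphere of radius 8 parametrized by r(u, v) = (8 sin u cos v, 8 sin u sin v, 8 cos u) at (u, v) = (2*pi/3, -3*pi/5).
H = -1/8

With E = 64, F = 0, G = 64*sin(u)^2, L = -8*sin(u)/Abs(sin(u)), M = 0, N = -8*sin(u)^3/Abs(sin(u)), assemble
  H = (EN − 2FM + GL) / (2(EG − F²)) = -sin(u)/(8*Abs(sin(u))).
At (u, v) = (2*pi/3, -3*pi/5): H = -1/8.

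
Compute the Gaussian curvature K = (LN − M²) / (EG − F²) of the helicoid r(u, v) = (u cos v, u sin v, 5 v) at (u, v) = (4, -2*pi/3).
K = -25/1681

Coefficients of the first fundamental form: E = 1, F = 0, G = u^2 + 25.
Coefficients of the second fundamental form: L = 0, M = -5/sqrt(u^2 + 25), N = 0.
Assemble K = (LN − M²)/(EG − F²) = -25/(u^2 + 25)^2. At (u, v) = (4, -2*pi/3): K = -25/1681.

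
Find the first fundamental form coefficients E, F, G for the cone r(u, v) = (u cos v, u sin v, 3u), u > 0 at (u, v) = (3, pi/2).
E = 10;  F = 0;  G = 9

Partials: r_u = (cos(v), sin(v), 3), r_v = (-u*sin(v), u*cos(v), 0). As functions of (u, v):
  E = r_u · r_u = 10,
  F = r_u · r_v = 0,
  G = r_v · r_v = u^2.
Evaluating at (u, v) = (3, pi/2): E = 10, F = 0, G = 9.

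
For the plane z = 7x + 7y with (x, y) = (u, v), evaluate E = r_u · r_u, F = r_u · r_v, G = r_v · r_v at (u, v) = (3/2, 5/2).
E = 50;  F = 49;  G = 50

Partials: r_u = (1, 0, 7), r_v = (0, 1, 7). As functions of (u, v):
  E = r_u · r_u = 50,
  F = r_u · r_v = 49,
  G = r_v · r_v = 50.
Evaluating at (u, v) = (3/2, 5/2): E = 50, F = 49, G = 50.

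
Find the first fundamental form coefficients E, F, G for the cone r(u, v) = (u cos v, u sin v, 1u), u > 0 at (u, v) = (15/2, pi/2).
E = 2;  F = 0;  G = 225/4

Partials: r_u = (cos(v), sin(v), 1), r_v = (-u*sin(v), u*cos(v), 0). As functions of (u, v):
  E = r_u · r_u = 2,
  F = r_u · r_v = 0,
  G = r_v · r_v = u^2.
Evaluating at (u, v) = (15/2, pi/2): E = 2, F = 0, G = 225/4.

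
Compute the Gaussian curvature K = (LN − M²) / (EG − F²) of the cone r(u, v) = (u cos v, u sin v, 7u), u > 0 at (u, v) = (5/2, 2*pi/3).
K = 0

Coefficients of the first fundamental form: E = 50, F = 0, G = u^2.
Coefficients of the second fundamental form: L = 0, M = 0, N = 7*sqrt(2)*u^2/(10*Abs(u)).
Assemble K = (LN − M²)/(EG − F²) = 0. At (u, v) = (5/2, 2*pi/3): K = 0.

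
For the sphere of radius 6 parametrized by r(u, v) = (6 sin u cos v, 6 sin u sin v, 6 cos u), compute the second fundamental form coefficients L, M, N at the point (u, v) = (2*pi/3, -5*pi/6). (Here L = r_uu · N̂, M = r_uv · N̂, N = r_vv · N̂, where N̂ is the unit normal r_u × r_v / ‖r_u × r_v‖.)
L = -6;  M = 0;  N = -9/2

Compute the unit normal N̂(u, v) = (sin(u)^2*cos(v)/Abs(sin(u)), sin(u)^2*sin(v)/Abs(sin(u)), sin(2*u)/(2*Abs(sin(u)))), and the second partials r_uu, r_uv, r_vv. Take dot products:
  L(u, v) = r_uu · N̂ = -6*sin(u)/Abs(sin(u)),
  M(u, v) = r_uv · N̂ = 0,
  N(u, v) = r_vv · N̂ = -6*sin(u)^3/Abs(sin(u)).
Evaluating at (u, v) = (2*pi/3, -5*pi/6):
  L = -6, M = 0, N = -9/2.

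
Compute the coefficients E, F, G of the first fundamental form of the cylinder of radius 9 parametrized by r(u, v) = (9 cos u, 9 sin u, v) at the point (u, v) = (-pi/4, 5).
E = 81;  F = 0;  G = 1

Partials: r_u = (-9*sin(u), 9*cos(u), 0), r_v = (0, 0, 1). As functions of (u, v):
  E = r_u · r_u = 81,
  F = r_u · r_v = 0,
  G = r_v · r_v = 1.
Evaluating at (u, v) = (-pi/4, 5): E = 81, F = 0, G = 1.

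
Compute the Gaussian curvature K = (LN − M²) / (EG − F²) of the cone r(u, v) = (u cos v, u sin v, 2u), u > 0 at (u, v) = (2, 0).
K = 0

Coefficients of the first fundamental form: E = 5, F = 0, G = u^2.
Coefficients of the second fundamental form: L = 0, M = 0, N = 2*sqrt(5)*u^2/(5*Abs(u)).
Assemble K = (LN − M²)/(EG − F²) = 0. At (u, v) = (2, 0): K = 0.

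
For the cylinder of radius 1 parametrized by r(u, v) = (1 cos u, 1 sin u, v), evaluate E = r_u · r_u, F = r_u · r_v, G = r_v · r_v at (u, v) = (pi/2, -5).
E = 1;  F = 0;  G = 1

Partials: r_u = (-sin(u), cos(u), 0), r_v = (0, 0, 1). As functions of (u, v):
  E = r_u · r_u = 1,
  F = r_u · r_v = 0,
  G = r_v · r_v = 1.
Evaluating at (u, v) = (pi/2, -5): E = 1, F = 0, G = 1.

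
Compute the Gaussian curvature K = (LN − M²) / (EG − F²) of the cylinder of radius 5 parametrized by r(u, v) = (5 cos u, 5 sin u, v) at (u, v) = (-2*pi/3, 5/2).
K = 0

Coefficients of the first fundamental form: E = 25, F = 0, G = 1.
Coefficients of the second fundamental form: L = -5, M = 0, N = 0.
Assemble K = (LN − M²)/(EG − F²) = 0. At (u, v) = (-2*pi/3, 5/2): K = 0.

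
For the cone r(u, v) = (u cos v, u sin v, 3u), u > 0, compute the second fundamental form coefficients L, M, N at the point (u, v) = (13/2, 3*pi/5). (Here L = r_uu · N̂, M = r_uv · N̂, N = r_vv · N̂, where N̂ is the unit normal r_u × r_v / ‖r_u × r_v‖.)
L = 0;  M = 0;  N = 39*sqrt(10)/20

Compute the unit normal N̂(u, v) = (-3*sqrt(10)*u*cos(v)/(10*Abs(u)), -3*sqrt(10)*u*sin(v)/(10*Abs(u)), sqrt(10)*u/(10*Abs(u))), and the second partials r_uu, r_uv, r_vv. Take dot products:
  L(u, v) = r_uu · N̂ = 0,
  M(u, v) = r_uv · N̂ = 0,
  N(u, v) = r_vv · N̂ = 3*sqrt(10)*u^2/(10*Abs(u)).
Evaluating at (u, v) = (13/2, 3*pi/5):
  L = 0, M = 0, N = 39*sqrt(10)/20.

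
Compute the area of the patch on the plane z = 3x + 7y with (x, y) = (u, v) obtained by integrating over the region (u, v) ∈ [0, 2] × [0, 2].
Area = 4*sqrt(59)

Area = ∫∫ √(EG − F²) du dv with √(EG − F²) = sqrt(59). Integrating over [0, 2] × [0, 2] gives 4*sqrt(59).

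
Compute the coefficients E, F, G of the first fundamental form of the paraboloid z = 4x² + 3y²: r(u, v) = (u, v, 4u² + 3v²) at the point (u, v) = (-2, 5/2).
E = 257;  F = -240;  G = 226

Partials: r_u = (1, 0, 8*u), r_v = (0, 1, 6*v). As functions of (u, v):
  E = r_u · r_u = 64*u^2 + 1,
  F = r_u · r_v = 48*u*v,
  G = r_v · r_v = 36*v^2 + 1.
Evaluating at (u, v) = (-2, 5/2): E = 257, F = -240, G = 226.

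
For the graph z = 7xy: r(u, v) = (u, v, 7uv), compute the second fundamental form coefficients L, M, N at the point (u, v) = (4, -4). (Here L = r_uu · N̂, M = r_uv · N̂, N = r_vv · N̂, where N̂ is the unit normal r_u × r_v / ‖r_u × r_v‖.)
L = 0;  M = 7*sqrt(1569)/1569;  N = 0

Compute the unit normal N̂(u, v) = (-7*v/sqrt(49*u^2 + 49*v^2 + 1), -7*u/sqrt(49*u^2 + 49*v^2 + 1), 1/sqrt(49*u^2 + 49*v^2 + 1)), and the second partials r_uu, r_uv, r_vv. Take dot products:
  L(u, v) = r_uu · N̂ = 0,
  M(u, v) = r_uv · N̂ = 7/sqrt(49*u^2 + 49*v^2 + 1),
  N(u, v) = r_vv · N̂ = 0.
Evaluating at (u, v) = (4, -4):
  L = 0, M = 7*sqrt(1569)/1569, N = 0.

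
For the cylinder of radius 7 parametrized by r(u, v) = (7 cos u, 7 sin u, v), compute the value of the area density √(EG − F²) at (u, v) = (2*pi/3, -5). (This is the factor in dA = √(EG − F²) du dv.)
√(EG − F²)|_{(2*pi/3, -5)} = 7

E = 49, F = 0, G = 1, so EG − F² = 49. Taking the positive square root: √(EG − F²) = 7. At (u, v) = (2*pi/3, -5): 7.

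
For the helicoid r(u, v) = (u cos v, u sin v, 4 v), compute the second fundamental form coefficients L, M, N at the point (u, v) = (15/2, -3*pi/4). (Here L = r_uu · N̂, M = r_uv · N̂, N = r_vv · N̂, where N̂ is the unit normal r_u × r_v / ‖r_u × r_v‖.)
L = 0;  M = -8/17;  N = 0

Compute the unit normal N̂(u, v) = (4*sin(v)/sqrt(u^2 + 16), -4*cos(v)/sqrt(u^2 + 16), u/sqrt(u^2 + 16)), and the second partials r_uu, r_uv, r_vv. Take dot products:
  L(u, v) = r_uu · N̂ = 0,
  M(u, v) = r_uv · N̂ = -4/sqrt(u^2 + 16),
  N(u, v) = r_vv · N̂ = 0.
Evaluating at (u, v) = (15/2, -3*pi/4):
  L = 0, M = -8/17, N = 0.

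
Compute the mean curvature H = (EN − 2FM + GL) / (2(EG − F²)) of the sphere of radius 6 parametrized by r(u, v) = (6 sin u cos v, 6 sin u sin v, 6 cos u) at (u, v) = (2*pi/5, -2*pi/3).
H = -1/6

With E = 36, F = 0, G = 36*sin(u)^2, L = -6*sin(u)/Abs(sin(u)), M = 0, N = -6*sin(u)^3/Abs(sin(u)), assemble
  H = (EN − 2FM + GL) / (2(EG − F²)) = -sin(u)/(6*Abs(sin(u))).
At (u, v) = (2*pi/5, -2*pi/3): H = -1/6.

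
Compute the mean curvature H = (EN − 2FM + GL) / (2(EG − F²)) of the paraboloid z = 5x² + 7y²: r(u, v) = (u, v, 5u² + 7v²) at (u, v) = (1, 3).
H = 9532*sqrt(1865)/3478225

With E = 100*u^2 + 1, F = 140*u*v, G = 196*v^2 + 1, L = 10/sqrt(100*u^2 + 196*v^2 + 1), M = 0, N = 14/sqrt(100*u^2 + 196*v^2 + 1), assemble
  H = (EN − 2FM + GL) / (2(EG − F²)) = 4*(175*u^2 + 245*v^2 + 3)/(100*u^2 + 196*v^2 + 1)^(3/2).
At (u, v) = (1, 3): H = 9532*sqrt(1865)/3478225.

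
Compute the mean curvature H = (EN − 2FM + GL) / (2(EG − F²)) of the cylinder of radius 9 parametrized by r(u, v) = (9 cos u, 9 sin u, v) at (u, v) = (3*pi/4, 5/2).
H = -1/18

With E = 81, F = 0, G = 1, L = -9, M = 0, N = 0, assemble
  H = (EN − 2FM + GL) / (2(EG − F²)) = -1/18.
At (u, v) = (3*pi/4, 5/2): H = -1/18.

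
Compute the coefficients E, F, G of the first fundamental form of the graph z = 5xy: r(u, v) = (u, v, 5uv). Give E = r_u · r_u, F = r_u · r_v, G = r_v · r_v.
E = 25*v^2 + 1;  F = 25*u*v;  G = 25*u^2 + 1

Compute partials: r_u = (1, 0, 5*v), r_v = (0, 1, 5*u). Then
  E = r_u · r_u = 25*v^2 + 1,
  F = r_u · r_v = 25*u*v,
  G = r_v · r_v = 25*u^2 + 1.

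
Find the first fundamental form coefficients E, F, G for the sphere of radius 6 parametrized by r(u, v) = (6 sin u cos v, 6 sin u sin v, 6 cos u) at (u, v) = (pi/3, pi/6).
E = 36;  F = 0;  G = 27

Partials: r_u = (6*cos(u)*cos(v), 6*sin(v)*cos(u), -6*sin(u)), r_v = (-6*sin(u)*sin(v), 6*sin(u)*cos(v), 0). As functions of (u, v):
  E = r_u · r_u = 36,
  F = r_u · r_v = 0,
  G = r_v · r_v = 36*sin(u)^2.
Evaluating at (u, v) = (pi/3, pi/6): E = 36, F = 0, G = 27.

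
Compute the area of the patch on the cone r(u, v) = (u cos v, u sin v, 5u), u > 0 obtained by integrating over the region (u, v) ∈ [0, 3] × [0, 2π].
Area = 9*sqrt(26)*pi

Area = ∫∫ √(EG − F²) du dv with √(EG − F²) = sqrt(26)*Abs(u). Integrating over [0, 3] × [0, 2π] gives 9*sqrt(26)*pi.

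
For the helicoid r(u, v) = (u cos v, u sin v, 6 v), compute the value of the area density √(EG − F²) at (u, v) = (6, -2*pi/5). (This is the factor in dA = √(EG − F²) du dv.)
√(EG − F²)|_{(6, -2*pi/5)} = 6*sqrt(2)

E = 1, F = 0, G = u^2 + 36, so EG − F² = u^2 + 36. Taking the positive square root: √(EG − F²) = sqrt(u^2 + 36). At (u, v) = (6, -2*pi/5): 6*sqrt(2).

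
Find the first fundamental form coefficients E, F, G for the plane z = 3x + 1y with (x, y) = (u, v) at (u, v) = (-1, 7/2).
E = 10;  F = 3;  G = 2

Partials: r_u = (1, 0, 3), r_v = (0, 1, 1). As functions of (u, v):
  E = r_u · r_u = 10,
  F = r_u · r_v = 3,
  G = r_v · r_v = 2.
Evaluating at (u, v) = (-1, 7/2): E = 10, F = 3, G = 2.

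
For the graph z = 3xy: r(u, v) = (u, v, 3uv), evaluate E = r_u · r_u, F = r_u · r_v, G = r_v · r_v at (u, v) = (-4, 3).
E = 82;  F = -108;  G = 145

Partials: r_u = (1, 0, 3*v), r_v = (0, 1, 3*u). As functions of (u, v):
  E = r_u · r_u = 9*v^2 + 1,
  F = r_u · r_v = 9*u*v,
  G = r_v · r_v = 9*u^2 + 1.
Evaluating at (u, v) = (-4, 3): E = 82, F = -108, G = 145.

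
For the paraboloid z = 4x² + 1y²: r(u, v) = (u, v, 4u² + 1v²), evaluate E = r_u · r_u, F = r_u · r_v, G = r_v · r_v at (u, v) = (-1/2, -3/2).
E = 17;  F = 12;  G = 10

Partials: r_u = (1, 0, 8*u), r_v = (0, 1, 2*v). As functions of (u, v):
  E = r_u · r_u = 64*u^2 + 1,
  F = r_u · r_v = 16*u*v,
  G = r_v · r_v = 4*v^2 + 1.
Evaluating at (u, v) = (-1/2, -3/2): E = 17, F = 12, G = 10.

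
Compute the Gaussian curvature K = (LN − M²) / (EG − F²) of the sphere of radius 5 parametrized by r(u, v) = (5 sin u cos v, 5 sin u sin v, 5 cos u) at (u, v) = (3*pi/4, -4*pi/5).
K = 1/25

Coefficients of the first fundamental form: E = 25, F = 0, G = 25*sin(u)^2.
Coefficients of the second fundamental form: L = -5*sin(u)/Abs(sin(u)), M = 0, N = -5*sin(u)^3/Abs(sin(u)).
Assemble K = (LN − M²)/(EG − F²) = 1/25. At (u, v) = (3*pi/4, -4*pi/5): K = 1/25.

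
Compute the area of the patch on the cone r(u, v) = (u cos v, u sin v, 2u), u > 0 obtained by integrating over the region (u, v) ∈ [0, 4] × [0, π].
Area = 8*sqrt(5)*pi

Area = ∫∫ √(EG − F²) du dv with √(EG − F²) = sqrt(5)*Abs(u). Integrating over [0, 4] × [0, π] gives 8*sqrt(5)*pi.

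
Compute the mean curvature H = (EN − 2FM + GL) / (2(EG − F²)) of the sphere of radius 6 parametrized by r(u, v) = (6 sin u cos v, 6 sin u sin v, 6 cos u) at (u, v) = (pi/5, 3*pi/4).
H = -1/6

With E = 36, F = 0, G = 36*sin(u)^2, L = -6*sin(u)/Abs(sin(u)), M = 0, N = -6*sin(u)^3/Abs(sin(u)), assemble
  H = (EN − 2FM + GL) / (2(EG − F²)) = -sin(u)/(6*Abs(sin(u))).
At (u, v) = (pi/5, 3*pi/4): H = -1/6.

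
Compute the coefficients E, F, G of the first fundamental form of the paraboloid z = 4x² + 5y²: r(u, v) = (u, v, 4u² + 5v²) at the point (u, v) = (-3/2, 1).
E = 145;  F = -120;  G = 101

Partials: r_u = (1, 0, 8*u), r_v = (0, 1, 10*v). As functions of (u, v):
  E = r_u · r_u = 64*u^2 + 1,
  F = r_u · r_v = 80*u*v,
  G = r_v · r_v = 100*v^2 + 1.
Evaluating at (u, v) = (-3/2, 1): E = 145, F = -120, G = 101.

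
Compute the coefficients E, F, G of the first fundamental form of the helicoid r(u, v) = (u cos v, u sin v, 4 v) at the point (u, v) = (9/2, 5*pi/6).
E = 1;  F = 0;  G = 145/4

Partials: r_u = (cos(v), sin(v), 0), r_v = (-u*sin(v), u*cos(v), 4). As functions of (u, v):
  E = r_u · r_u = 1,
  F = r_u · r_v = 0,
  G = r_v · r_v = u^2 + 16.
Evaluating at (u, v) = (9/2, 5*pi/6): E = 1, F = 0, G = 145/4.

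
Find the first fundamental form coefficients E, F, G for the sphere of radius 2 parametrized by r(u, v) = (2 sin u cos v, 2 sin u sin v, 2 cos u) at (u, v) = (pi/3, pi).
E = 4;  F = 0;  G = 3

Partials: r_u = (2*cos(u)*cos(v), 2*sin(v)*cos(u), -2*sin(u)), r_v = (-2*sin(u)*sin(v), 2*sin(u)*cos(v), 0). As functions of (u, v):
  E = r_u · r_u = 4,
  F = r_u · r_v = 0,
  G = r_v · r_v = 4*sin(u)^2.
Evaluating at (u, v) = (pi/3, pi): E = 4, F = 0, G = 3.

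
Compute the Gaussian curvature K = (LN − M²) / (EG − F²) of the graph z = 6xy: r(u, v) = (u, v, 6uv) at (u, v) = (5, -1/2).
K = -9/207025

Coefficients of the first fundamental form: E = 36*v^2 + 1, F = 36*u*v, G = 36*u^2 + 1.
Coefficients of the second fundamental form: L = 0, M = 6/sqrt(36*u^2 + 36*v^2 + 1), N = 0.
Assemble K = (LN − M²)/(EG − F²) = -36/(1296*u^4 + 2592*u^2*v^2 + 72*u^2 + 1296*v^4 + 72*v^2 + 1). At (u, v) = (5, -1/2): K = -9/207025.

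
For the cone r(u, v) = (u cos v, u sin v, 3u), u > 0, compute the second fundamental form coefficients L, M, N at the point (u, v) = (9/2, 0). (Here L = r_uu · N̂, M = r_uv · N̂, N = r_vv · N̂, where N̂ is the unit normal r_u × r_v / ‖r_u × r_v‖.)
L = 0;  M = 0;  N = 27*sqrt(10)/20

Compute the unit normal N̂(u, v) = (-3*sqrt(10)*u*cos(v)/(10*Abs(u)), -3*sqrt(10)*u*sin(v)/(10*Abs(u)), sqrt(10)*u/(10*Abs(u))), and the second partials r_uu, r_uv, r_vv. Take dot products:
  L(u, v) = r_uu · N̂ = 0,
  M(u, v) = r_uv · N̂ = 0,
  N(u, v) = r_vv · N̂ = 3*sqrt(10)*u^2/(10*Abs(u)).
Evaluating at (u, v) = (9/2, 0):
  L = 0, M = 0, N = 27*sqrt(10)/20.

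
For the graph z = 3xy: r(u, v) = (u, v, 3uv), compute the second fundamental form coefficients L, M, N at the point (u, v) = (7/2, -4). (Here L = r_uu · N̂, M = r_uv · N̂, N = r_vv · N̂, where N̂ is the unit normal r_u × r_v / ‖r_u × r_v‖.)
L = 0;  M = 6*sqrt(1021)/1021;  N = 0

Compute the unit normal N̂(u, v) = (-3*v/sqrt(9*u^2 + 9*v^2 + 1), -3*u/sqrt(9*u^2 + 9*v^2 + 1), 1/sqrt(9*u^2 + 9*v^2 + 1)), and the second partials r_uu, r_uv, r_vv. Take dot products:
  L(u, v) = r_uu · N̂ = 0,
  M(u, v) = r_uv · N̂ = 3/sqrt(9*u^2 + 9*v^2 + 1),
  N(u, v) = r_vv · N̂ = 0.
Evaluating at (u, v) = (7/2, -4):
  L = 0, M = 6*sqrt(1021)/1021, N = 0.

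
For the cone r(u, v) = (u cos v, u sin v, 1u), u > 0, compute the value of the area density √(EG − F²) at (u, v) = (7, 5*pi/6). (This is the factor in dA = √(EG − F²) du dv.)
√(EG − F²)|_{(7, 5*pi/6)} = 7*sqrt(2)

E = 2, F = 0, G = u^2, so EG − F² = 2*u^2. Taking the positive square root: √(EG − F²) = sqrt(2)*Abs(u). At (u, v) = (7, 5*pi/6): 7*sqrt(2).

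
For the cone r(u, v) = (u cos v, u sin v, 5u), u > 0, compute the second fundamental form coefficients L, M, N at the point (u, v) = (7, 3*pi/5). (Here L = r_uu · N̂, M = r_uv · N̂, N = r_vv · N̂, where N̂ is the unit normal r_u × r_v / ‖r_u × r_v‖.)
L = 0;  M = 0;  N = 35*sqrt(26)/26

Compute the unit normal N̂(u, v) = (-5*sqrt(26)*u*cos(v)/(26*Abs(u)), -5*sqrt(26)*u*sin(v)/(26*Abs(u)), sqrt(26)*u/(26*Abs(u))), and the second partials r_uu, r_uv, r_vv. Take dot products:
  L(u, v) = r_uu · N̂ = 0,
  M(u, v) = r_uv · N̂ = 0,
  N(u, v) = r_vv · N̂ = 5*sqrt(26)*u^2/(26*Abs(u)).
Evaluating at (u, v) = (7, 3*pi/5):
  L = 0, M = 0, N = 35*sqrt(26)/26.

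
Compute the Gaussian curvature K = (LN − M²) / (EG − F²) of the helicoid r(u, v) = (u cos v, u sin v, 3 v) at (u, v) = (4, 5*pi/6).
K = -9/625

Coefficients of the first fundamental form: E = 1, F = 0, G = u^2 + 9.
Coefficients of the second fundamental form: L = 0, M = -3/sqrt(u^2 + 9), N = 0.
Assemble K = (LN − M²)/(EG − F²) = -9/(u^2 + 9)^2. At (u, v) = (4, 5*pi/6): K = -9/625.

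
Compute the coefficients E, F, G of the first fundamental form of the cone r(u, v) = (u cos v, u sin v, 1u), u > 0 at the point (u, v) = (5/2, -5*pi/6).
E = 2;  F = 0;  G = 25/4

Partials: r_u = (cos(v), sin(v), 1), r_v = (-u*sin(v), u*cos(v), 0). As functions of (u, v):
  E = r_u · r_u = 2,
  F = r_u · r_v = 0,
  G = r_v · r_v = u^2.
Evaluating at (u, v) = (5/2, -5*pi/6): E = 2, F = 0, G = 25/4.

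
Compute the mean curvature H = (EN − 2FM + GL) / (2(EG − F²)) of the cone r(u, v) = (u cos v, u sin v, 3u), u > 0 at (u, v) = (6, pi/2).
H = sqrt(10)/40

With E = 10, F = 0, G = u^2, L = 0, M = 0, N = 3*sqrt(10)*u^2/(10*Abs(u)), assemble
  H = (EN − 2FM + GL) / (2(EG − F²)) = 3*sqrt(10)/(20*Abs(u)).
At (u, v) = (6, pi/2): H = sqrt(10)/40.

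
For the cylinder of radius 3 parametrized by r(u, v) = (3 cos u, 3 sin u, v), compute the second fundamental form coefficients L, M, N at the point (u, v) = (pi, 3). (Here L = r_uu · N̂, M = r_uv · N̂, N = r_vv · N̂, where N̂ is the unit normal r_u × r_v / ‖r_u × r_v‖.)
L = -3;  M = 0;  N = 0

Compute the unit normal N̂(u, v) = (cos(u), sin(u), 0), and the second partials r_uu, r_uv, r_vv. Take dot products:
  L(u, v) = r_uu · N̂ = -3,
  M(u, v) = r_uv · N̂ = 0,
  N(u, v) = r_vv · N̂ = 0.
Evaluating at (u, v) = (pi, 3):
  L = -3, M = 0, N = 0.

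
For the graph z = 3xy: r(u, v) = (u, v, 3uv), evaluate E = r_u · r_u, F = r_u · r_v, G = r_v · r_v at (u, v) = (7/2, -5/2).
E = 229/4;  F = -315/4;  G = 445/4

Partials: r_u = (1, 0, 3*v), r_v = (0, 1, 3*u). As functions of (u, v):
  E = r_u · r_u = 9*v^2 + 1,
  F = r_u · r_v = 9*u*v,
  G = r_v · r_v = 9*u^2 + 1.
Evaluating at (u, v) = (7/2, -5/2): E = 229/4, F = -315/4, G = 445/4.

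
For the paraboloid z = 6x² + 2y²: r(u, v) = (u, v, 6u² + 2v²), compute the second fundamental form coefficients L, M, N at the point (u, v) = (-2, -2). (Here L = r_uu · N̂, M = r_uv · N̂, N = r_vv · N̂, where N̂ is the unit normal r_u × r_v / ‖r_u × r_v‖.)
L = 12*sqrt(641)/641;  M = 0;  N = 4*sqrt(641)/641

Compute the unit normal N̂(u, v) = (-12*u/sqrt(144*u^2 + 16*v^2 + 1), -4*v/sqrt(144*u^2 + 16*v^2 + 1), 1/sqrt(144*u^2 + 16*v^2 + 1)), and the second partials r_uu, r_uv, r_vv. Take dot products:
  L(u, v) = r_uu · N̂ = 12/sqrt(144*u^2 + 16*v^2 + 1),
  M(u, v) = r_uv · N̂ = 0,
  N(u, v) = r_vv · N̂ = 4/sqrt(144*u^2 + 16*v^2 + 1).
Evaluating at (u, v) = (-2, -2):
  L = 12*sqrt(641)/641, M = 0, N = 4*sqrt(641)/641.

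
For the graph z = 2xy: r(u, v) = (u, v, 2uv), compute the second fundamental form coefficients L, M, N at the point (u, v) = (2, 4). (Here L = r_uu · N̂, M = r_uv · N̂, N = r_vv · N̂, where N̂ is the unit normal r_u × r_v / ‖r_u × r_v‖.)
L = 0;  M = 2/9;  N = 0

Compute the unit normal N̂(u, v) = (-2*v/sqrt(4*u^2 + 4*v^2 + 1), -2*u/sqrt(4*u^2 + 4*v^2 + 1), 1/sqrt(4*u^2 + 4*v^2 + 1)), and the second partials r_uu, r_uv, r_vv. Take dot products:
  L(u, v) = r_uu · N̂ = 0,
  M(u, v) = r_uv · N̂ = 2/sqrt(4*u^2 + 4*v^2 + 1),
  N(u, v) = r_vv · N̂ = 0.
Evaluating at (u, v) = (2, 4):
  L = 0, M = 2/9, N = 0.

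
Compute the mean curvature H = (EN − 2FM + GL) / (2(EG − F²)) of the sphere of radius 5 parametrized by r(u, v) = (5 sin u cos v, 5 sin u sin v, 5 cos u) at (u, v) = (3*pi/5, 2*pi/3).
H = -1/5

With E = 25, F = 0, G = 25*sin(u)^2, L = -5*sin(u)/Abs(sin(u)), M = 0, N = -5*sin(u)^3/Abs(sin(u)), assemble
  H = (EN − 2FM + GL) / (2(EG − F²)) = -sin(u)/(5*Abs(sin(u))).
At (u, v) = (3*pi/5, 2*pi/3): H = -1/5.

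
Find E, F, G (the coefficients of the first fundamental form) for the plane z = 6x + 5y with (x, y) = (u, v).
E = 37;  F = 30;  G = 26

Compute partials: r_u = (1, 0, 6), r_v = (0, 1, 5). Then
  E = r_u · r_u = 37,
  F = r_u · r_v = 30,
  G = r_v · r_v = 26.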